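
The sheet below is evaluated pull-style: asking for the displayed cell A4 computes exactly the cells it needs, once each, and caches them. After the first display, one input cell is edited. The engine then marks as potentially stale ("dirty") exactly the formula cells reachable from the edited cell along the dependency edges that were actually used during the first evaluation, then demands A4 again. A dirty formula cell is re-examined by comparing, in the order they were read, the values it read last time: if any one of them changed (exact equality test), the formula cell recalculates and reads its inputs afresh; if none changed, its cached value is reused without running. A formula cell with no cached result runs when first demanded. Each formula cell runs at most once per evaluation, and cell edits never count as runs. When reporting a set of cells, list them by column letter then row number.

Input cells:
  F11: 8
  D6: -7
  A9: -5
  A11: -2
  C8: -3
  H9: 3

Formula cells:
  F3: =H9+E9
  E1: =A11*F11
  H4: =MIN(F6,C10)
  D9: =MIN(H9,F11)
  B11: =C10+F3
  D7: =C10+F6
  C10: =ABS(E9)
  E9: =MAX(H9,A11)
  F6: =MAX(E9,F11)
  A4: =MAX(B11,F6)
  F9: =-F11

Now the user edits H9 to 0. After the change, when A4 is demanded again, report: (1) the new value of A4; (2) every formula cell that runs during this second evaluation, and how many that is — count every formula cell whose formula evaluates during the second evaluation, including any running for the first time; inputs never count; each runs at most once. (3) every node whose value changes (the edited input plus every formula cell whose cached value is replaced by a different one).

Demanding A4 again yields 8.
6 formula cells run: A4, B11, C10, E9, F3, F6.
The nodes whose values change: A4, B11, C10, E9, F3, H9.

First demand of the output computes:
  E9 = MAX(3, -2) = 3
  C10 = ABS(3) = 3
  F3 = 3 + 3 = 6
  B11 = 3 + 6 = 9
  F6 = MAX(3, 8) = 8
  A4 = MAX(9, 8) = 9

After the edit, cleaning proceeds:
  E9: a read changed (H9 3->0) — executes, giving 0.
  C10: a read changed (E9 3->0) — executes, giving 0.
  F3: a read changed (H9 3->0; E9 3->0) — executes, giving 0.
  B11: a read changed (C10 3->0; F3 6->0) — executes, giving 0.
  F6: a read changed (E9 3->0) — executes, giving 8 — identical to its old value.
  A4: a read changed (B11 9->0) — executes, giving 8.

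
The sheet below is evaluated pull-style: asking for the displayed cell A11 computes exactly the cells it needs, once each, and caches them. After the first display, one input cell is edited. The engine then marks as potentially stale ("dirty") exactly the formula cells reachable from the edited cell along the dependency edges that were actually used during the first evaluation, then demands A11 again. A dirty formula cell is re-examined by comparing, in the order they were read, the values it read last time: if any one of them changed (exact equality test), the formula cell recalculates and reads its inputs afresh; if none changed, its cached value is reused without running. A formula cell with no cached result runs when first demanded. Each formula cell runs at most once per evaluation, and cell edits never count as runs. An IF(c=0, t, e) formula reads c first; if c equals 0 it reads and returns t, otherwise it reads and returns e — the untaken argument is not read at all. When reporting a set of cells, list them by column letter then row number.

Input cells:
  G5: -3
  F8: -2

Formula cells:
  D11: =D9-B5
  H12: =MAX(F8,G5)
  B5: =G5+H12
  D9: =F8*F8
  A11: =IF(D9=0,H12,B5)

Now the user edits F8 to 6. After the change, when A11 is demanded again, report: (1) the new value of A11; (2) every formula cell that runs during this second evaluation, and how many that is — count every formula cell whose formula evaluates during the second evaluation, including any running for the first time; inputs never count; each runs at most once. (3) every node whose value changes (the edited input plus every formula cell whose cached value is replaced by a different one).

First demand of the output computes:
  D9 = -2 * -2 = 4
  H12 = MAX(-2, -3) = -2
  B5 = -3 + -2 = -5
  A11 = IF(D9=0: D9=4 -> else branch B5) = -5

After the edit, cleaning proceeds:
  D9: a read changed (F8 -2->6; F8 -2->6) — executes, giving 36.
  H12: a read changed (F8 -2->6) — executes, giving 6.
  B5: a read changed (H12 -2->6) — executes, giving 3.
  A11: a read changed (D9 4->36; B5 -5->3) — executes, giving 3.

Demanding A11 again yields 3.
4 formula cells run: A11, B5, D9, H12.
The nodes whose values change: A11, B5, D9, F8, H12.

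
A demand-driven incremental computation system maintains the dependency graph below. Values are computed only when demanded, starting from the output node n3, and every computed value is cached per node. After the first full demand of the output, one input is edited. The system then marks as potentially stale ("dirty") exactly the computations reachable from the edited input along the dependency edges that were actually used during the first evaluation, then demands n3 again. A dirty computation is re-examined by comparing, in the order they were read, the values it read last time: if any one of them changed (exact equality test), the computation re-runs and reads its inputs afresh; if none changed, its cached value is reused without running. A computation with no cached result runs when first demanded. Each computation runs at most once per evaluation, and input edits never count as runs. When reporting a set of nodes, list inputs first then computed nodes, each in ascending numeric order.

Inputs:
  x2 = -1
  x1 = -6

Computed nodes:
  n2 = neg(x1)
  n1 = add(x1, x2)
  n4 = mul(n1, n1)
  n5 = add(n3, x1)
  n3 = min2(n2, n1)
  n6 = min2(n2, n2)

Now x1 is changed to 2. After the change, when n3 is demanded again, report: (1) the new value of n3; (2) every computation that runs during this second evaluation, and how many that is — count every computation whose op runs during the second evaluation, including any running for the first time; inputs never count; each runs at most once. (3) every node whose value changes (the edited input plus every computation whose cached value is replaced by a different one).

New value of n3: -2.
Computations that run: n1, n2, n3 — 3 in total.
Values that change: x1, n1, n2, n3.

First evaluation (everything demanded from the output):
  n1 = add(-6, -1) = -7
  n2 = neg(-6) = 6
  n3 = min2(6, -7) = -7

Propagation after the edit:
  n1: runs — x1 -6->2; result 1.
  n2: runs — x1 -6->2; result -2.
  n3: runs — n2 6->-2; n1 -7->1; result -2.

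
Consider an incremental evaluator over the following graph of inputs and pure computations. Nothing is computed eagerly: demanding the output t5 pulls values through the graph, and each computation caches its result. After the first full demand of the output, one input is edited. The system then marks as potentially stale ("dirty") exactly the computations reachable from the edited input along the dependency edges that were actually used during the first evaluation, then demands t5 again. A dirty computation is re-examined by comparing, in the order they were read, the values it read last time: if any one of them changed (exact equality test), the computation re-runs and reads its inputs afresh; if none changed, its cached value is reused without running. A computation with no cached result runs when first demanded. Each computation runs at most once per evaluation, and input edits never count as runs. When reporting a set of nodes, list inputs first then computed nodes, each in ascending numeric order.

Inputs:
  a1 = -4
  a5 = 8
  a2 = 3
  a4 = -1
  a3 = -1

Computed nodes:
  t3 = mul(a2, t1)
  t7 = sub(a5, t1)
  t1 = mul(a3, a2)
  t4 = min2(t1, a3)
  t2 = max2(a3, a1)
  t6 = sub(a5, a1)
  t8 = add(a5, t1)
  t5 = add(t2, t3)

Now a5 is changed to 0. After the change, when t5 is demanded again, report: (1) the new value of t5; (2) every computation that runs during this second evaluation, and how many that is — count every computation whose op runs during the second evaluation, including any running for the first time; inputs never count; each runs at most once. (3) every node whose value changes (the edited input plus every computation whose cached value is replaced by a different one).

Initial pass — values computed on the first demand:
  t1 = mul(-1, 3) = -3
  t2 = max2(-1, -4) = -1
  t3 = mul(3, -3) = -9
  t5 = add(-1, -9) = -10

Second demand — change propagation:
  no demanded computation ever read a5, so the edit dirties nothing and nothing runs.

The important point: nothing the output needs ever reads a5, so the edit is invisible to it.

t5 now evaluates to -10.
Run set: none (0 run).
Changed values: a5.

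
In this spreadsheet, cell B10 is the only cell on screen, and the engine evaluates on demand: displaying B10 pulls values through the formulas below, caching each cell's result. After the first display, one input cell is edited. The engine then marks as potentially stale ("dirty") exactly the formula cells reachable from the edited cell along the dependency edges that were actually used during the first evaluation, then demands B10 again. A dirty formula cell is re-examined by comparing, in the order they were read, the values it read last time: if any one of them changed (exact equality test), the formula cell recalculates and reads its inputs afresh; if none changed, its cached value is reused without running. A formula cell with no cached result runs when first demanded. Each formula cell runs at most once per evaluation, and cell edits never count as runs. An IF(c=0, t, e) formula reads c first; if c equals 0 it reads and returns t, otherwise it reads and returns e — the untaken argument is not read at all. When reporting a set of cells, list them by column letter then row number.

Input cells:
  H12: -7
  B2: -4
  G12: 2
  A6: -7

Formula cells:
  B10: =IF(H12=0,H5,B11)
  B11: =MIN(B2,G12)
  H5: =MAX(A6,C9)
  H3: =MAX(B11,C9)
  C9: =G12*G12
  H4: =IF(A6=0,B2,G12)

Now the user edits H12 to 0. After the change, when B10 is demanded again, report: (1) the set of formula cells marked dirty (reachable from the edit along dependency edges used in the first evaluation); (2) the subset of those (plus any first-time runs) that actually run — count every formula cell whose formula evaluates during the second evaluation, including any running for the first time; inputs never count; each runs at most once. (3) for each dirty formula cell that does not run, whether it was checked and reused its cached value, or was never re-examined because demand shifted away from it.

Initial pass — values computed on the first demand:
  B11 = MIN(-4, 2) = -4
  B10 = IF(H12=0: H12=-7 -> else branch B11) = -4

Second demand — change propagation:
  C9: newly demanded (no cache) — executes and yields 4.
  H5: newly demanded (no cache) — executes and yields 4.
  B10: re-runs because H12 -7->0; new result 4.

The important point: the flipped condition pulls in fresh nodes; C9, H5 run for the first time.

Dirty set: B10.
Run set: B10, C9, H5 (3 run).
All dirty formula cells ended up running.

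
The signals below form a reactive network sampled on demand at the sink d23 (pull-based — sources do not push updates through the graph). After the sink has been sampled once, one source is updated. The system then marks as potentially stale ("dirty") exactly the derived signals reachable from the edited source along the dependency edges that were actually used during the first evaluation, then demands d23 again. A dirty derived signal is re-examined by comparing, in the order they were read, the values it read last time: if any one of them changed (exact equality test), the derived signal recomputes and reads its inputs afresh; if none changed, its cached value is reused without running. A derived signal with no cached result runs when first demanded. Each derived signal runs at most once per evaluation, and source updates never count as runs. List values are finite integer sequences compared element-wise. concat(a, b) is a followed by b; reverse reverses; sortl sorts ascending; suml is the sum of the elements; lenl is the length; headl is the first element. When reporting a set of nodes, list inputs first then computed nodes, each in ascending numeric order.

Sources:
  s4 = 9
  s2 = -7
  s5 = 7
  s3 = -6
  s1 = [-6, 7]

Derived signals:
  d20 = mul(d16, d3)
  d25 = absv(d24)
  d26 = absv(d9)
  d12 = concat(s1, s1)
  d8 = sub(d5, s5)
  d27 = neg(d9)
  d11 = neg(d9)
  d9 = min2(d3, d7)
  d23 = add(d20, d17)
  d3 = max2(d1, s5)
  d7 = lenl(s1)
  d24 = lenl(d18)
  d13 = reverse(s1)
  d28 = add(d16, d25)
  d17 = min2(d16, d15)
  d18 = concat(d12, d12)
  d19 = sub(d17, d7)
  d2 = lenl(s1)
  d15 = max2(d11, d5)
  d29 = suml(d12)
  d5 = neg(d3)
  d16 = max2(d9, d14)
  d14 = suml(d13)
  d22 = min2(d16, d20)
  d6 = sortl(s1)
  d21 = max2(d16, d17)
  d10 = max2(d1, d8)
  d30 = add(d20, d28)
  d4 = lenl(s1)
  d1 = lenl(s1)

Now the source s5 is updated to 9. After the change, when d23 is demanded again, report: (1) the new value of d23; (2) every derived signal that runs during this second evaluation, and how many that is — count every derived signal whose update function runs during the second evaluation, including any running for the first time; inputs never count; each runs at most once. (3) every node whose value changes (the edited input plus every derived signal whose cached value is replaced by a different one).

Initial pass — values computed on the first demand:
  d1 = lenl([-6, 7]) = 2
  d3 = max2(2, 7) = 7
  d5 = neg(7) = -7
  d7 = lenl([-6, 7]) = 2
  d9 = min2(7, 2) = 2
  d11 = neg(2) = -2
  d13 = reverse([-6, 7]) = [7, -6]
  d14 = suml([7, -6]) = 1
  d15 = max2(-2, -7) = -2
  d16 = max2(2, 1) = 2
  d17 = min2(2, -2) = -2
  d20 = mul(2, 7) = 14
  d23 = add(14, -2) = 12

Second demand — change propagation:
  d3: re-runs because s5 7->9; new result 9.
  d5: re-runs because d3 7->9; new result -9.
  d9: re-runs because d3 7->9; new result 2 (unchanged).
  d11: re-examined; everything it read last time is the same (d9 unchanged) — cache -2 kept, no run.
  d15: re-runs because d5 -7->-9; new result -2 (unchanged).
  d16: re-examined; everything it read last time is the same (d9 unchanged, d14 unchanged) — cache 2 kept, no run.
  d17: re-examined; everything it read last time is the same (d16 unchanged, d15 unchanged) — cache -2 kept, no run.
  d20: re-runs because d3 7->9; new result 18.
  d23: re-runs because d20 14->18; new result 16.

The important point: at d11 every value read last time is unchanged, so the dirty flag clears without a run.

d23 now evaluates to 16.
Run set: d3, d5, d9, d15, d20, d23 (6 run).
Changed values: s5, d3, d5, d20, d23.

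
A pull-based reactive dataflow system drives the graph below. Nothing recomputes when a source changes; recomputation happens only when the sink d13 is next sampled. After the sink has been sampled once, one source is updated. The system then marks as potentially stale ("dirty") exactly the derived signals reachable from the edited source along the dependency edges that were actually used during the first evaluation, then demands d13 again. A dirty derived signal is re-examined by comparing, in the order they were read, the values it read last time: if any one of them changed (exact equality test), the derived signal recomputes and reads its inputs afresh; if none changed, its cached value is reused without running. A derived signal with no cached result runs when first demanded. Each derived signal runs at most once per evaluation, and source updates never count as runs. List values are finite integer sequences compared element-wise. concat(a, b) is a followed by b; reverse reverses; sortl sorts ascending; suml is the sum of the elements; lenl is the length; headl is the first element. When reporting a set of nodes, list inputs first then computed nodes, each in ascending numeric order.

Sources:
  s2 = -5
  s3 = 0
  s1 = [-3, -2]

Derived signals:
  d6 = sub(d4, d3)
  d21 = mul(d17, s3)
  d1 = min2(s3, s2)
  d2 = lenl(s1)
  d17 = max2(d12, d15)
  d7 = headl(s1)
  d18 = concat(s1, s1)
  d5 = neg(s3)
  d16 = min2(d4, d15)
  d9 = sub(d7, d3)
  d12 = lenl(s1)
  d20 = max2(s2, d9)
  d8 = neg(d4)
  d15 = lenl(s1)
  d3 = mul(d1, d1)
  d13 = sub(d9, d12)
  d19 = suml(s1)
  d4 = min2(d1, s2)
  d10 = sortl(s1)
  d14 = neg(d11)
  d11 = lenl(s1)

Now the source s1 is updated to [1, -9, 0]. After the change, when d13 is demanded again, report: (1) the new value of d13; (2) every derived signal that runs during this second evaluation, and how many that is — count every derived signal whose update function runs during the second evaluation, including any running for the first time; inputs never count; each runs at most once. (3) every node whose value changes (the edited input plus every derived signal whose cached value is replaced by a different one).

First evaluation (everything demanded from the output):
  d1 = min2(0, -5) = -5
  d3 = mul(-5, -5) = 25
  d7 = headl([-3, -2]) = -3
  d9 = sub(-3, 25) = -28
  d12 = lenl([-3, -2]) = 2
  d13 = sub(-28, 2) = -30

Propagation after the edit:
  d7: runs — s1 [-3, -2]->[1, -9, 0]; result 1.
  d9: runs — d7 -3->1; result -24.
  d12: runs — s1 [-3, -2]->[1, -9, 0]; result 3.
  d13: runs — d9 -28->-24; d12 2->3; result -27.

New value of d13: -27.
Derived signals that run: d7, d9, d12, d13 — 4 in total.
Values that change: s1, d7, d9, d12, d13.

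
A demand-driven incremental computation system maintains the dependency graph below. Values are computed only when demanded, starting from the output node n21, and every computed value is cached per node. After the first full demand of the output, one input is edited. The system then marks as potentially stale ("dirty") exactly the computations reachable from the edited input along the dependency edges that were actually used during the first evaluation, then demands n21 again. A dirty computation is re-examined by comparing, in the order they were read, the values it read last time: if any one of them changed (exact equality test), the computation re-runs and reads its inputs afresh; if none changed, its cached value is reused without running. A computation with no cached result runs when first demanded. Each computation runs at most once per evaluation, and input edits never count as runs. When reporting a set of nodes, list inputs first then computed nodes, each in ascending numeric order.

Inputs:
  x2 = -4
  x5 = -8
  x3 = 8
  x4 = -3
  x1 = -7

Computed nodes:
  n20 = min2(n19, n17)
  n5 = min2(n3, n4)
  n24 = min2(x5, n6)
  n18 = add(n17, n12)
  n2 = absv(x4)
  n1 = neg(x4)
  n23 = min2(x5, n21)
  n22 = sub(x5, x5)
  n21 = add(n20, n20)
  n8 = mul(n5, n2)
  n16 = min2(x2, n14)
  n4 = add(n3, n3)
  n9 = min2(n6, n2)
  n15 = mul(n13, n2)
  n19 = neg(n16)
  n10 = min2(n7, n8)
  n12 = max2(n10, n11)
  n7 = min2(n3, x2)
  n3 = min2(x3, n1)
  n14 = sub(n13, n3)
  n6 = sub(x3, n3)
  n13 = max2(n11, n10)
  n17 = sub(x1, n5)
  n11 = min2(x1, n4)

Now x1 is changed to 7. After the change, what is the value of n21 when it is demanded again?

First evaluation (everything demanded from the output):
  n1 = neg(-3) = 3
  n2 = absv(-3) = 3
  n3 = min2(8, 3) = 3
  n4 = add(3, 3) = 6
  n5 = min2(3, 6) = 3
  n7 = min2(3, -4) = -4
  n8 = mul(3, 3) = 9
  n10 = min2(-4, 9) = -4
  n11 = min2(-7, 6) = -7
  n13 = max2(-7, -4) = -4
  n14 = sub(-4, 3) = -7
  n16 = min2(-4, -7) = -7
  n17 = sub(-7, 3) = -10
  n19 = neg(-7) = 7
  n20 = min2(7, -10) = -10
  n21 = add(-10, -10) = -20

Propagation after the edit:
  n11: runs — x1 -7->7; result 6.
  n13: runs — n11 -7->6; result 6.
  n14: runs — n13 -4->6; result 3.
  n16: runs — n14 -7->3; result -4.
  n17: runs — x1 -7->7; result 4.
  n19: runs — n16 -7->-4; result 4.
  n20: runs — n19 7->4; n17 -10->4; result 4.
  n21: runs — n20 -10->4; n20 -10->4; result 8.

New value of n21: 8.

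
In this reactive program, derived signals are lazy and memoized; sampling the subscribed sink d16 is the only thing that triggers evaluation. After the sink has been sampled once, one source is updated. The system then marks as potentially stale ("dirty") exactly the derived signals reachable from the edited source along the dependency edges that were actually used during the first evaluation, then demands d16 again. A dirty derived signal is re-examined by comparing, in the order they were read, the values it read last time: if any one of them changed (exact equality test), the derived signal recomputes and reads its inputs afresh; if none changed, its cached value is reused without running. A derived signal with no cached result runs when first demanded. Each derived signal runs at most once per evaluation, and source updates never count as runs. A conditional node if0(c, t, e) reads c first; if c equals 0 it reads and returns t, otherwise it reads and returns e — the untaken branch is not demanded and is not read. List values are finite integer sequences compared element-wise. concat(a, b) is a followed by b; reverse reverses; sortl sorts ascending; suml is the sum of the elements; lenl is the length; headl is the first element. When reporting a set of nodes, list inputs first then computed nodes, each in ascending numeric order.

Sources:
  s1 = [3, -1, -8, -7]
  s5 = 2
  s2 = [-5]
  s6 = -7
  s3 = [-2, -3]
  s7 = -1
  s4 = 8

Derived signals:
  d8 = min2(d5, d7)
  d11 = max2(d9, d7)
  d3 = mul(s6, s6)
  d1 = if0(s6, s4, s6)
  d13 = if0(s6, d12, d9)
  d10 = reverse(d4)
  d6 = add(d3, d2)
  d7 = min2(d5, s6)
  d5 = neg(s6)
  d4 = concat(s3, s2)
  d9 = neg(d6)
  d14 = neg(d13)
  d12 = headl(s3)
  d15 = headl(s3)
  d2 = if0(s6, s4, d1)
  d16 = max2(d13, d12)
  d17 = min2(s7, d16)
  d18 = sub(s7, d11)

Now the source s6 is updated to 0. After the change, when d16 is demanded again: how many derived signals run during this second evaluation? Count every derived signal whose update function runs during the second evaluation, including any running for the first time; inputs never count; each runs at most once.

First demand of the output computes:
  d1 = if0(s6=-7 -> else branch s6) = -7
  d2 = if0(s6=-7 -> else branch d1) = -7
  d3 = mul(-7, -7) = 49
  d6 = add(49, -7) = 42
  d9 = neg(42) = -42
  d12 = headl([-2, -3]) = -2
  d13 = if0(s6=-7 -> else branch d9) = -42
  d16 = max2(-42, -2) = -2

After the edit, cleaning proceeds:
  d1: stays stale; no demand reaches it after the flip.
  d2: stays stale; no demand reaches it after the flip.
  d3: stays stale; no demand reaches it after the flip.
  d6: stays stale; no demand reaches it after the flip.
  d9: stays stale; no demand reaches it after the flip.
  d13: a read changed (s6 -7->0) — executes, giving -2.
  d16: a read changed (d13 -42->-2) — executes, giving -2 — identical to its old value.

Note the branch switch — demand abandons d1, d2, d3, d6, d9, which are never re-examined.

2 derived signals run: d13, d16.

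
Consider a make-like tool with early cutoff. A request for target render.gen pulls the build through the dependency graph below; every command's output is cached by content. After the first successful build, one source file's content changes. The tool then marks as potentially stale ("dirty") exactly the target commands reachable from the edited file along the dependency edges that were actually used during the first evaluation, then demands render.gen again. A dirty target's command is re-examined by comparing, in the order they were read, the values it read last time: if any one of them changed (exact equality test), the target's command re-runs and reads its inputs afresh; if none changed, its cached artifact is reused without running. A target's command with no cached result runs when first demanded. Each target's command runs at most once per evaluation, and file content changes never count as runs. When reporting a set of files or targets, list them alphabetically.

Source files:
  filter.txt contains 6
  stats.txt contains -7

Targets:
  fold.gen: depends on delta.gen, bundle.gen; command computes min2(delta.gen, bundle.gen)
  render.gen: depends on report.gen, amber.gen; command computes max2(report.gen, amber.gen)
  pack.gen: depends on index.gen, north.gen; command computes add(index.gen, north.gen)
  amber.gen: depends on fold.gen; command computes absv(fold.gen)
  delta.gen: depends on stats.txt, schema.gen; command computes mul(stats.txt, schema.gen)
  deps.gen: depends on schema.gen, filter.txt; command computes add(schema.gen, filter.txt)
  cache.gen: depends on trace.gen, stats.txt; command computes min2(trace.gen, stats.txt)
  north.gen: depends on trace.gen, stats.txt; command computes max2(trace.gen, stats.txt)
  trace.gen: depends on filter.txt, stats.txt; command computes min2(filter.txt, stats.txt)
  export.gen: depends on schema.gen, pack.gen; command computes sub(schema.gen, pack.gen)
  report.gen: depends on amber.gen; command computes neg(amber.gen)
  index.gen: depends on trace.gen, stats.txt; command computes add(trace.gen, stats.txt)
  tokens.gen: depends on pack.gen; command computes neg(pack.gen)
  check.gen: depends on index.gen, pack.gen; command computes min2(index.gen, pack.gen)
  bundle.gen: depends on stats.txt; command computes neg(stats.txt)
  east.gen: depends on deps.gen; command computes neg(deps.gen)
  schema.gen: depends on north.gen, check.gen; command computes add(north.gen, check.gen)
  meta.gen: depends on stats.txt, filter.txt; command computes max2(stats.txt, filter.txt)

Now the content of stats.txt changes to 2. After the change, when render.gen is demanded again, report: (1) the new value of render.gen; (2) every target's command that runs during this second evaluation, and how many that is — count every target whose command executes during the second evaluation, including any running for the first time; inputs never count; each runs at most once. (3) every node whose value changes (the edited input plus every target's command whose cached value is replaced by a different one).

First demand of the output computes:
  bundle.gen = neg(-7) = 7
  trace.gen = min2(6, -7) = -7
  index.gen = add(-7, -7) = -14
  north.gen = max2(-7, -7) = -7
  pack.gen = add(-14, -7) = -21
  check.gen = min2(-14, -21) = -21
  schema.gen = add(-7, -21) = -28
  delta.gen = mul(-7, -28) = 196
  fold.gen = min2(196, 7) = 7
  amber.gen = absv(7) = 7
  report.gen = neg(7) = -7
  render.gen = max2(-7, 7) = 7

After the edit, cleaning proceeds:
  bundle.gen: a read changed (stats.txt -7->2) — executes, giving -2.
  trace.gen: a read changed (stats.txt -7->2) — executes, giving 2.
  index.gen: a read changed (trace.gen -7->2; stats.txt -7->2) — executes, giving 4.
  north.gen: a read changed (trace.gen -7->2; stats.txt -7->2) — executes, giving 2.
  pack.gen: a read changed (index.gen -14->4; north.gen -7->2) — executes, giving 6.
  check.gen: a read changed (index.gen -14->4; pack.gen -21->6) — executes, giving 4.
  schema.gen: a read changed (north.gen -7->2; check.gen -21->4) — executes, giving 6.
  delta.gen: a read changed (stats.txt -7->2; schema.gen -28->6) — executes, giving 12.
  fold.gen: a read changed (delta.gen 196->12; bundle.gen 7->-2) — executes, giving -2.
  amber.gen: a read changed (fold.gen 7->-2) — executes, giving 2.
  report.gen: a read changed (amber.gen 7->2) — executes, giving -2.
  render.gen: a read changed (report.gen -7->-2; amber.gen 7->2) — executes, giving 2.

Demanding render.gen again yields 2.
12 target commands run: amber.gen, bundle.gen, check.gen, delta.gen, fold.gen, index.gen, north.gen, pack.gen, render.gen, report.gen, schema.gen, trace.gen.
The nodes whose values change: amber.gen, bundle.gen, check.gen, delta.gen, fold.gen, index.gen, north.gen, pack.gen, render.gen, report.gen, schema.gen, stats.txt, trace.gen.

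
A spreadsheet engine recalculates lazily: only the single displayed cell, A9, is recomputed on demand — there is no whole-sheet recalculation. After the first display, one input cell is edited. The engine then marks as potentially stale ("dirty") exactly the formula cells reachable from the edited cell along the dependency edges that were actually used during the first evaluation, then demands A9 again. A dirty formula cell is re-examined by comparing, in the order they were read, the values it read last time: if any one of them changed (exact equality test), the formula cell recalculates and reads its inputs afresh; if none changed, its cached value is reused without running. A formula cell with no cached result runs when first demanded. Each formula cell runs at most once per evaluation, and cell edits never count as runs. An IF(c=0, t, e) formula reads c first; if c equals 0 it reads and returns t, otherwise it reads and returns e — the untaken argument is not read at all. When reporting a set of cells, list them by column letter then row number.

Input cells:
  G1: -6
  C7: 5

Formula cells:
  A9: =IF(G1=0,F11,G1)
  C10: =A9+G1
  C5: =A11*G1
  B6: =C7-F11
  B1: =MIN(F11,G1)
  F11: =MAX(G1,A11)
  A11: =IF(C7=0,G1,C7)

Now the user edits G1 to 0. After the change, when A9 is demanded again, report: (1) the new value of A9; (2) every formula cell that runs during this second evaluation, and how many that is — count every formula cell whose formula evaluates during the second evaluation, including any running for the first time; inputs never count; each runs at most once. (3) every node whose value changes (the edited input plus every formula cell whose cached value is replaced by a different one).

First evaluation (everything demanded from the output):
  A9 = IF(G1=0: G1=-6 -> else branch G1) = -6

Propagation after the edit:
  A11: demanded for the first time — runs, produces 5.
  F11: demanded for the first time — runs, produces 5.
  A9: runs — G1 -6->0; G1 -6->0; result 5.

Key observation: a condition flipped, so demand reaches new nodes — A11, F11 run for the first time.

New value of A9: 5.
Formula cells that run: A9, A11, F11 — 3 in total.
Values that change: A9, G1.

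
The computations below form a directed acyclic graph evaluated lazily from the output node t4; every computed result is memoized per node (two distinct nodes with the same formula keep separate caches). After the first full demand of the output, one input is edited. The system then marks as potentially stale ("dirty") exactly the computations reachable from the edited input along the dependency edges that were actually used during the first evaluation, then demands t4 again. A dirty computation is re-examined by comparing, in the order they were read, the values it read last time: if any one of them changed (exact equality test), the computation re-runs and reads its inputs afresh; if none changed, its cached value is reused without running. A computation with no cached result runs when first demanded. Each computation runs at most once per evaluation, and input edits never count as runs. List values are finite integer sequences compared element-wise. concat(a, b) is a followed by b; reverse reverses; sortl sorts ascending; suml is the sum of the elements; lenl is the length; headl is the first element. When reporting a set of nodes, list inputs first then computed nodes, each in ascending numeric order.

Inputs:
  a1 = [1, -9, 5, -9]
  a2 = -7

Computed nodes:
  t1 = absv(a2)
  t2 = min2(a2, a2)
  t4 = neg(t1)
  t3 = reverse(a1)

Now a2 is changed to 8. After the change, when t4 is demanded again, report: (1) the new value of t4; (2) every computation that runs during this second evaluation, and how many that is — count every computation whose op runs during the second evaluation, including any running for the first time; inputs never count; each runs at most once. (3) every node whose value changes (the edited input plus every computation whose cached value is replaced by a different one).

First demand of the output computes:
  t1 = absv(-7) = 7
  t4 = neg(7) = -7

After the edit, cleaning proceeds:
  t1: a read changed (a2 -7->8) — executes, giving 8.
  t4: a read changed (t1 7->8) — executes, giving -8.

Demanding t4 again yields -8.
2 computations run: t1, t4.
The nodes whose values change: a2, t1, t4.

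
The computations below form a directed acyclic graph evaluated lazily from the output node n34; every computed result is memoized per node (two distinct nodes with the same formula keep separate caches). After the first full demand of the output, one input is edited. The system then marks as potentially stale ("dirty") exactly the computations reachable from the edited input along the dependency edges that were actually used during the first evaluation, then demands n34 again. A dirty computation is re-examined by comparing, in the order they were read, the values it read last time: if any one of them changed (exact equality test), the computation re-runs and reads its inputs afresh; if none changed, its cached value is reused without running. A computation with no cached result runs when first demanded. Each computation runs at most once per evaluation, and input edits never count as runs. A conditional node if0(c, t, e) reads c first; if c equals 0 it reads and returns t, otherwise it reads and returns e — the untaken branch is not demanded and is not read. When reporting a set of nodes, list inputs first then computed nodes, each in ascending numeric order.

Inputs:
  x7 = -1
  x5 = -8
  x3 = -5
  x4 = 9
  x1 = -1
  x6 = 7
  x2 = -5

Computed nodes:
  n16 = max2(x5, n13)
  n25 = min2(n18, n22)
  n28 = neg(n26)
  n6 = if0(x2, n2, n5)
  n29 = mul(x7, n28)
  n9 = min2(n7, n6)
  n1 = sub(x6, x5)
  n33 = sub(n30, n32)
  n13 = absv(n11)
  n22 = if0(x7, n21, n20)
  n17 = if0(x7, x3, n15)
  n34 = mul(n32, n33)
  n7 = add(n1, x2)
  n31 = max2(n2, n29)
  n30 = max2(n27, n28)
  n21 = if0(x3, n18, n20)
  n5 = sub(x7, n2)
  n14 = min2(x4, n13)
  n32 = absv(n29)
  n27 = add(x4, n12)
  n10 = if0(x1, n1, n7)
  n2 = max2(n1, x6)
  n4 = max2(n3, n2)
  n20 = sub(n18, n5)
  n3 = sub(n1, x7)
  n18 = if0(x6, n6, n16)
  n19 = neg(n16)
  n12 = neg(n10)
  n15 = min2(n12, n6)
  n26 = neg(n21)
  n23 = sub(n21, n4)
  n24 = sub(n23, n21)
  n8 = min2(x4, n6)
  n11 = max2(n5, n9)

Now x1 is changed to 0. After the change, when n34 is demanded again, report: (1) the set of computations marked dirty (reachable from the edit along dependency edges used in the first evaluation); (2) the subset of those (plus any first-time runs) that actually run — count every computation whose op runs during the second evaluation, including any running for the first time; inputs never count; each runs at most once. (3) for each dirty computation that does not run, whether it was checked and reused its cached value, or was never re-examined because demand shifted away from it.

The edit dirties: n10, n12, n27, n30, n33, n34.
4 computations run: n10, n12, n27, n30.
Cache hits after checking: n33, n34.
Note the absorption at n30: it re-runs yet its value is the same, leaving the output's value untouched.

First demand of the output computes:
  n1 = sub(7, -8) = 15
  n2 = max2(15, 7) = 15
  n5 = sub(-1, 15) = -16
  n6 = if0(x2=-5 -> else branch n5) = -16
  n7 = add(15, -5) = 10
  n9 = min2(10, -16) = -16
  n10 = if0(x1=-1 -> else branch n7) = 10
  n11 = max2(-16, -16) = -16
  n12 = neg(10) = -10
  n13 = absv(-16) = 16
  n16 = max2(-8, 16) = 16
  n18 = if0(x6=7 -> else branch n16) = 16
  n20 = sub(16, -16) = 32
  n21 = if0(x3=-5 -> else branch n20) = 32
  n26 = neg(32) = -32
  n27 = add(9, -10) = -1
  n28 = neg(-32) = 32
  n29 = mul(-1, 32) = -32
  n30 = max2(-1, 32) = 32
  n32 = absv(-32) = 32
  n33 = sub(32, 32) = 0
  n34 = mul(32, 0) = 0

After the edit, cleaning proceeds:
  n10: a read changed (x1 -1->0) — executes, giving 15.
  n12: a read changed (n10 10->15) — executes, giving -15.
  n27: a read changed (n12 -10->-15) — executes, giving -6.
  n30: a read changed (n27 -1->-6) — executes, giving 32 — identical to its old value.
  n33: dirty, but its reads are unchanged (n30 unchanged, n32 unchanged); cached 0 stands.
  n34: dirty, but its reads are unchanged (n32 unchanged, n33 unchanged); cached 0 stands.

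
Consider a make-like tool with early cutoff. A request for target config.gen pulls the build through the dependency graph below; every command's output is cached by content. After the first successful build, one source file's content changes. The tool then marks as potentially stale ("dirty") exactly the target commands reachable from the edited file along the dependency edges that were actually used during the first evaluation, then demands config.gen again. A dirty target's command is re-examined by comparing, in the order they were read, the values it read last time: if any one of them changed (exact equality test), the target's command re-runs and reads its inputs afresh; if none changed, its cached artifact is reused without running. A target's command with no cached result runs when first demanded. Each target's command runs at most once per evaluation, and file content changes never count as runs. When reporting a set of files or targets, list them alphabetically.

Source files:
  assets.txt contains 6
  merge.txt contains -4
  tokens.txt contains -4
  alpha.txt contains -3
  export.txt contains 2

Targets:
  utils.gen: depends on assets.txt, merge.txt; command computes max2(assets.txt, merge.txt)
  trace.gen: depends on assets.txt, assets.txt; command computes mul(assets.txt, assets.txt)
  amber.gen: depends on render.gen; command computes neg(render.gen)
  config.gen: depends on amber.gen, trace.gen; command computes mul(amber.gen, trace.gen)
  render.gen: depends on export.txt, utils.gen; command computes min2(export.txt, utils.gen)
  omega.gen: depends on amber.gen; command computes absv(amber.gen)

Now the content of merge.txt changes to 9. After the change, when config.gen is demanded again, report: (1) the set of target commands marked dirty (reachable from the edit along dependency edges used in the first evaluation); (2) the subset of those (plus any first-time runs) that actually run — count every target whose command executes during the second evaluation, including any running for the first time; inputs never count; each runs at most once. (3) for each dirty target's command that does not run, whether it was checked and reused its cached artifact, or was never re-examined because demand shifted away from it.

The edit dirties: amber.gen, config.gen, render.gen, utils.gen.
2 target commands run: render.gen, utils.gen.
Cache hits after checking: amber.gen, config.gen.
Note the absorption at render.gen: it re-runs yet its value is the same, leaving the output's value untouched.

First demand of the output computes:
  trace.gen = mul(6, 6) = 36
  utils.gen = max2(6, -4) = 6
  render.gen = min2(2, 6) = 2
  amber.gen = neg(2) = -2
  config.gen = mul(-2, 36) = -72

After the edit, cleaning proceeds:
  utils.gen: a read changed (merge.txt -4->9) — executes, giving 9.
  render.gen: a read changed (utils.gen 6->9) — executes, giving 2 — identical to its old value.
  amber.gen: dirty, but its reads are unchanged (render.gen unchanged); cached -2 stands.
  config.gen: dirty, but its reads are unchanged (amber.gen unchanged, trace.gen unchanged); cached -72 stands.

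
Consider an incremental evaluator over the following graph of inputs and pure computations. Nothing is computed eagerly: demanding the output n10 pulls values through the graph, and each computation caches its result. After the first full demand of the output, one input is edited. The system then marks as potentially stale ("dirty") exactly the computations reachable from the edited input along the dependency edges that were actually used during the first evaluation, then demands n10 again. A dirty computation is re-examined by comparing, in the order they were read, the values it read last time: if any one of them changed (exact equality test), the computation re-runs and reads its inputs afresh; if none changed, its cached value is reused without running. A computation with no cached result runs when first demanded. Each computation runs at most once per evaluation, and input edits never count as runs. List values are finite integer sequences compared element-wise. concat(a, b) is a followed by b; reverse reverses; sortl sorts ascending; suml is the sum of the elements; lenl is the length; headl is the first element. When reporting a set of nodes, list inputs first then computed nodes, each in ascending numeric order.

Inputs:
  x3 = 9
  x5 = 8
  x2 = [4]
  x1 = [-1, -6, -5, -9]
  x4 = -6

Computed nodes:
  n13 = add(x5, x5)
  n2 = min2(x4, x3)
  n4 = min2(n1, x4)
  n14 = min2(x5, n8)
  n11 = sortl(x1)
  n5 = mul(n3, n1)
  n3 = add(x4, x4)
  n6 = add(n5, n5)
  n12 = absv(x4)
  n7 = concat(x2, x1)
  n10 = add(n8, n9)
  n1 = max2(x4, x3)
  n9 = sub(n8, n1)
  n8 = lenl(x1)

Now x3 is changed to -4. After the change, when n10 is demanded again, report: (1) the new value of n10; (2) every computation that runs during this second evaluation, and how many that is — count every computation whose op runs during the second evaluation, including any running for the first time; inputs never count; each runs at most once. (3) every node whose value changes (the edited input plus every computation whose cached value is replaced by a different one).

n10 now evaluates to 12.
Run set: n1, n9, n10 (3 run).
Changed values: x3, n1, n9, n10.

Initial pass — values computed on the first demand:
  n1 = max2(-6, 9) = 9
  n8 = lenl([-1, -6, -5, -9]) = 4
  n9 = sub(4, 9) = -5
  n10 = add(4, -5) = -1

Second demand — change propagation:
  n1: re-runs because x3 9->-4; new result -4.
  n9: re-runs because n1 9->-4; new result 8.
  n10: re-runs because n9 -5->8; new result 12.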